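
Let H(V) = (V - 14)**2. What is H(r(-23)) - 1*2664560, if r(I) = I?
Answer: -2663191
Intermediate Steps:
H(V) = (-14 + V)**2
H(r(-23)) - 1*2664560 = (-14 - 23)**2 - 1*2664560 = (-37)**2 - 2664560 = 1369 - 2664560 = -2663191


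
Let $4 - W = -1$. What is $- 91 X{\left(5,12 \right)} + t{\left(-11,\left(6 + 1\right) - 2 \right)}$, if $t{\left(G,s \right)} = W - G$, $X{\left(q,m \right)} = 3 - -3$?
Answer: $-530$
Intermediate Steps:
$W = 5$ ($W = 4 - -1 = 4 + 1 = 5$)
$X{\left(q,m \right)} = 6$ ($X{\left(q,m \right)} = 3 + 3 = 6$)
$t{\left(G,s \right)} = 5 - G$
$- 91 X{\left(5,12 \right)} + t{\left(-11,\left(6 + 1\right) - 2 \right)} = \left(-91\right) 6 + \left(5 - -11\right) = -546 + \left(5 + 11\right) = -546 + 16 = -530$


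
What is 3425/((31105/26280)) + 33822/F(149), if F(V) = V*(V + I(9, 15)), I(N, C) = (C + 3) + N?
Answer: 236144804931/81569752 ≈ 2895.0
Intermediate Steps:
I(N, C) = 3 + C + N (I(N, C) = (3 + C) + N = 3 + C + N)
F(V) = V*(27 + V) (F(V) = V*(V + (3 + 15 + 9)) = V*(V + 27) = V*(27 + V))
3425/((31105/26280)) + 33822/F(149) = 3425/((31105/26280)) + 33822/((149*(27 + 149))) = 3425/((31105*(1/26280))) + 33822/((149*176)) = 3425/(6221/5256) + 33822/26224 = 3425*(5256/6221) + 33822*(1/26224) = 18001800/6221 + 16911/13112 = 236144804931/81569752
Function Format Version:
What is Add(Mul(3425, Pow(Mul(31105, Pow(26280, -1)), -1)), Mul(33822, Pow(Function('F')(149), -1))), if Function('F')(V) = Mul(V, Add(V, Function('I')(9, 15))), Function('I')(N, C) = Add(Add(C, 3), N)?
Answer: Rational(236144804931, 81569752) ≈ 2895.0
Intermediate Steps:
Function('I')(N, C) = Add(3, C, N) (Function('I')(N, C) = Add(Add(3, C), N) = Add(3, C, N))
Function('F')(V) = Mul(V, Add(27, V)) (Function('F')(V) = Mul(V, Add(V, Add(3, 15, 9))) = Mul(V, Add(V, 27)) = Mul(V, Add(27, V)))
Add(Mul(3425, Pow(Mul(31105, Pow(26280, -1)), -1)), Mul(33822, Pow(Function('F')(149), -1))) = Add(Mul(3425, Pow(Mul(31105, Pow(26280, -1)), -1)), Mul(33822, Pow(Mul(149, Add(27, 149)), -1))) = Add(Mul(3425, Pow(Mul(31105, Rational(1, 26280)), -1)), Mul(33822, Pow(Mul(149, 176), -1))) = Add(Mul(3425, Pow(Rational(6221, 5256), -1)), Mul(33822, Pow(26224, -1))) = Add(Mul(3425, Rational(5256, 6221)), Mul(33822, Rational(1, 26224))) = Add(Rational(18001800, 6221), Rational(16911, 13112)) = Rational(236144804931, 81569752)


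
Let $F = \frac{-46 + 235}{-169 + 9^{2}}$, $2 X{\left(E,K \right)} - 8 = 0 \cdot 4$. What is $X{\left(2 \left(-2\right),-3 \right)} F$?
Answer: $- \frac{189}{22} \approx -8.5909$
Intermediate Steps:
$X{\left(E,K \right)} = 4$ ($X{\left(E,K \right)} = 4 + \frac{0 \cdot 4}{2} = 4 + \frac{1}{2} \cdot 0 = 4 + 0 = 4$)
$F = - \frac{189}{88}$ ($F = \frac{189}{-169 + 81} = \frac{189}{-88} = 189 \left(- \frac{1}{88}\right) = - \frac{189}{88} \approx -2.1477$)
$X{\left(2 \left(-2\right),-3 \right)} F = 4 \left(- \frac{189}{88}\right) = - \frac{189}{22}$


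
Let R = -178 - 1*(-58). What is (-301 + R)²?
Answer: 177241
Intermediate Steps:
R = -120 (R = -178 + 58 = -120)
(-301 + R)² = (-301 - 120)² = (-421)² = 177241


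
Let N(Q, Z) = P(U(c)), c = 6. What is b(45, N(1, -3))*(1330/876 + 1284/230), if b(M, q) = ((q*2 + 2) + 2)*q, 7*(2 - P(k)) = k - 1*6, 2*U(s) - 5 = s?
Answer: 197076721/1645420 ≈ 119.77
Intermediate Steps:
U(s) = 5/2 + s/2
P(k) = 20/7 - k/7 (P(k) = 2 - (k - 1*6)/7 = 2 - (k - 6)/7 = 2 - (-6 + k)/7 = 2 + (6/7 - k/7) = 20/7 - k/7)
N(Q, Z) = 29/14 (N(Q, Z) = 20/7 - (5/2 + (½)*6)/7 = 20/7 - (5/2 + 3)/7 = 20/7 - ⅐*11/2 = 20/7 - 11/14 = 29/14)
b(M, q) = q*(4 + 2*q) (b(M, q) = ((2*q + 2) + 2)*q = ((2 + 2*q) + 2)*q = (4 + 2*q)*q = q*(4 + 2*q))
b(45, N(1, -3))*(1330/876 + 1284/230) = (2*(29/14)*(2 + 29/14))*(1330/876 + 1284/230) = (2*(29/14)*(57/14))*(1330*(1/876) + 1284*(1/230)) = 1653*(665/438 + 642/115)/98 = (1653/98)*(357671/50370) = 197076721/1645420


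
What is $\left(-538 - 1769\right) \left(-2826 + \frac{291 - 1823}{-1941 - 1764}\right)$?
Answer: $\frac{8050505662}{1235} \approx 6.5186 \cdot 10^{6}$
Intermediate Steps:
$\left(-538 - 1769\right) \left(-2826 + \frac{291 - 1823}{-1941 - 1764}\right) = \left(-538 - 1769\right) \left(-2826 - \frac{1532}{-3705}\right) = \left(-538 - 1769\right) \left(-2826 - - \frac{1532}{3705}\right) = - 2307 \left(-2826 + \frac{1532}{3705}\right) = \left(-2307\right) \left(- \frac{10468798}{3705}\right) = \frac{8050505662}{1235}$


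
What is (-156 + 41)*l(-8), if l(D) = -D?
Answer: -920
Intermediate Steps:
(-156 + 41)*l(-8) = (-156 + 41)*(-1*(-8)) = -115*8 = -920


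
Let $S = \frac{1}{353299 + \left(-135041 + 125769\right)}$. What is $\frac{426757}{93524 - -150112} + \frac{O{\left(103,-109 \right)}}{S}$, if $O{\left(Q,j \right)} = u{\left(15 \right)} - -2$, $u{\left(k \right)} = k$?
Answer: $\frac{1424895583681}{243636} \approx 5.8485 \cdot 10^{6}$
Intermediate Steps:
$O{\left(Q,j \right)} = 17$ ($O{\left(Q,j \right)} = 15 - -2 = 15 + 2 = 17$)
$S = \frac{1}{344027}$ ($S = \frac{1}{353299 - 9272} = \frac{1}{344027} \approx 2.9067 \cdot 10^{-6}$)
$\frac{426757}{93524 - -150112} + \frac{O{\left(103,-109 \right)}}{S} = \frac{426757}{93524 - -150112} + 17 \frac{1}{\frac{1}{344027}} = \frac{426757}{93524 + 150112} + 17 \cdot 344027 = \frac{426757}{243636} + 5848459 = \frac{1424895583681}{243636}$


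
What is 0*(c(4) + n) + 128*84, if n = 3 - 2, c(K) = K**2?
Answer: 10752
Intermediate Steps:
n = 1
0*(c(4) + n) + 128*84 = 0*(4**2 + 1) + 128*84 = 0*(16 + 1) + 10752 = 0*17 + 10752 = 0 + 10752 = 10752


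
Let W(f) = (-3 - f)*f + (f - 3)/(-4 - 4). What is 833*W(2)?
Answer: -65807/8 ≈ -8225.9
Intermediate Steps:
W(f) = 3/8 - f/8 + f*(-3 - f) (W(f) = f*(-3 - f) + (-3 + f)/(-8) = f*(-3 - f) + (-3 + f)*(-1/8) = f*(-3 - f) + (3/8 - f/8) = 3/8 - f/8 + f*(-3 - f))
833*W(2) = 833*(3/8 - 1*2**2 - 25/8*2) = 833*(3/8 - 1*4 - 25/4) = 833*(3/8 - 4 - 25/4) = 833*(-79/8) = -65807/8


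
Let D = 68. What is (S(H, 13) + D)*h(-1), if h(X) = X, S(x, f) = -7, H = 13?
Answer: -61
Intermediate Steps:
(S(H, 13) + D)*h(-1) = (-7 + 68)*(-1) = 61*(-1) = -61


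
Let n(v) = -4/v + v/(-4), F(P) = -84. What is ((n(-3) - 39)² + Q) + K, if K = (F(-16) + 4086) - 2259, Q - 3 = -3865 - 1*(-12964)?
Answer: 1757929/144 ≈ 12208.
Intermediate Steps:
Q = 9102 (Q = 3 + (-3865 - 1*(-12964)) = 3 + (-3865 + 12964) = 3 + 9099 = 9102)
n(v) = -4/v - v/4 (n(v) = -4/v + v*(-¼) = -4/v - v/4)
K = 1743 (K = (-84 + 4086) - 2259 = 4002 - 2259 = 1743)
((n(-3) - 39)² + Q) + K = (((-4/(-3) - ¼*(-3)) - 39)² + 9102) + 1743 = (((-4*(-⅓) + ¾) - 39)² + 9102) + 1743 = (((4/3 + ¾) - 39)² + 9102) + 1743 = ((25/12 - 39)² + 9102) + 1743 = ((-443/12)² + 9102) + 1743 = (196249/144 + 9102) + 1743 = 1506937/144 + 1743 = 1757929/144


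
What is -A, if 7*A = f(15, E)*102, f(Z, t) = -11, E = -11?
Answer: 1122/7 ≈ 160.29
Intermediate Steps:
A = -1122/7 (A = (-11*102)/7 = (⅐)*(-1122) = -1122/7 ≈ -160.29)
-A = -1*(-1122/7) = 1122/7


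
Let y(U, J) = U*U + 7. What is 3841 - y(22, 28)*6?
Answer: 895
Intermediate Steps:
y(U, J) = 7 + U**2 (y(U, J) = U**2 + 7 = 7 + U**2)
3841 - y(22, 28)*6 = 3841 - (7 + 22**2)*6 = 3841 - (7 + 484)*6 = 3841 - 491*6 = 3841 - 1*2946 = 3841 - 2946 = 895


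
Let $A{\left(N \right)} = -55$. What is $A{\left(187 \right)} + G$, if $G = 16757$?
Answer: $16702$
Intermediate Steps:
$A{\left(187 \right)} + G = -55 + 16757 = 16702$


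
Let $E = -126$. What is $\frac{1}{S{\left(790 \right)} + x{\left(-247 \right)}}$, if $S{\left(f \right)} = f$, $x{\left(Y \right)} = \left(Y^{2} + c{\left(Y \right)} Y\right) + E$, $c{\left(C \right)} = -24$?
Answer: $\frac{1}{67601} \approx 1.4793 \cdot 10^{-5}$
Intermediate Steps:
$x{\left(Y \right)} = -126 + Y^{2} - 24 Y$ ($x{\left(Y \right)} = \left(Y^{2} - 24 Y\right) - 126 = -126 + Y^{2} - 24 Y$)
$\frac{1}{S{\left(790 \right)} + x{\left(-247 \right)}} = \frac{1}{790 - \left(-5802 - 61009\right)} = \frac{1}{790 + \left(-126 + 61009 + 5928\right)} = \frac{1}{790 + 66811} = \frac{1}{67601}$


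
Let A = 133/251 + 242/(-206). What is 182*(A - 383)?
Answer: -1805143522/25853 ≈ -69823.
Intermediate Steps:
A = -16672/25853 (A = 133*(1/251) + 242*(-1/206) = 133/251 - 121/103 = -16672/25853 ≈ -0.64488)
182*(A - 383) = 182*(-16672/25853 - 383) = 182*(-9918371/25853) = -1805143522/25853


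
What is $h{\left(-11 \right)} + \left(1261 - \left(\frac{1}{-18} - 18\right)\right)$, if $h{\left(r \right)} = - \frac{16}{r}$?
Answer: $\frac{253541}{198} \approx 1280.5$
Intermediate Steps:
$h{\left(-11 \right)} + \left(1261 - \left(\frac{1}{-18} - 18\right)\right) = - \frac{16}{-11} + \left(1261 - \left(\frac{1}{-18} - 18\right)\right) = \left(-16\right) \left(- \frac{1}{11}\right) + \left(1261 - \left(- \frac{1}{18} - 18\right)\right) = \frac{16}{11} + \left(1261 - - \frac{325}{18}\right) = \frac{16}{11} + \left(1261 + \frac{325}{18}\right) = \frac{16}{11} + \frac{23023}{18} = \frac{253541}{198}$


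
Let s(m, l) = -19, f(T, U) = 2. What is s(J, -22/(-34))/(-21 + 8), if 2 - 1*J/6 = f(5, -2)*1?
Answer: 19/13 ≈ 1.4615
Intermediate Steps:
J = 0 (J = 12 - 12 = 0)
s(J, -22/(-34))/(-21 + 8) = -19/(-21 + 8) = -19/(-13) = -19*(-1/13) = 19/13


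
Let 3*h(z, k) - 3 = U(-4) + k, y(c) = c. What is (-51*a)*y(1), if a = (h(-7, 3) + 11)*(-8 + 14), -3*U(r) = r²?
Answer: -3434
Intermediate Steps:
U(r) = -r²/3
h(z, k) = -7/9 + k/3 (h(z, k) = 1 + (-⅓*(-4)² + k)/3 = 1 + (-⅓*16 + k)/3 = 1 + (-16/3 + k)/3 = 1 + (-16/9 + k/3) = -7/9 + k/3)
a = 202/3 (a = ((-7/9 + (⅓)*3) + 11)*(-8 + 14) = ((-7/9 + 1) + 11)*6 = (2/9 + 11)*6 = (101/9)*6 = 202/3 ≈ 67.333)
(-51*a)*y(1) = -51*202/3*1 = -3434*1 = -3434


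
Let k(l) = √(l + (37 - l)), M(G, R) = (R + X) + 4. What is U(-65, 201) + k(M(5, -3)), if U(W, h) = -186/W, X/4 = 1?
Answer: 186/65 + √37 ≈ 8.9443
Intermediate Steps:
X = 4 (X = 4*1 = 4)
M(G, R) = 8 + R (M(G, R) = (R + 4) + 4 = (4 + R) + 4 = 8 + R)
k(l) = √37
U(-65, 201) + k(M(5, -3)) = -186/(-65) + √37 = -186*(-1/65) + √37 = 186/65 + √37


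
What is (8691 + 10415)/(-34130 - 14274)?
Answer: -9553/24202 ≈ -0.39472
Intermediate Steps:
(8691 + 10415)/(-34130 - 14274) = 19106/(-48404) = 19106*(-1/48404) = -9553/24202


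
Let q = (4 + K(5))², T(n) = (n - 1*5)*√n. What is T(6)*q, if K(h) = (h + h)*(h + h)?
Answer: 10816*√6 ≈ 26494.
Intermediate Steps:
K(h) = 4*h² (K(h) = (2*h)*(2*h) = 4*h²)
T(n) = √n*(-5 + n) (T(n) = (n - 5)*√n = (-5 + n)*√n = √n*(-5 + n))
q = 10816 (q = (4 + 4*5²)² = (4 + 4*25)² = (4 + 100)² = 104² = 10816)
T(6)*q = (√6*(-5 + 6))*10816 = (√6*1)*10816 = √6*10816 = 10816*√6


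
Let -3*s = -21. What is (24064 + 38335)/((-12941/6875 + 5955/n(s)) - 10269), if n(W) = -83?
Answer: -35606429375/5901762853 ≈ -6.0332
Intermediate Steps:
s = 7 (s = -⅓*(-21) = 7)
(24064 + 38335)/((-12941/6875 + 5955/n(s)) - 10269) = (24064 + 38335)/((-12941/6875 + 5955/(-83)) - 10269) = 62399/((-12941*1/6875 + 5955*(-1/83)) - 10269) = 62399/((-12941/6875 - 5955/83) - 10269) = 62399/(-42014728/570625 - 10269) = 62399/(-5901762853/570625) = 62399*(-570625/5901762853) = -35606429375/5901762853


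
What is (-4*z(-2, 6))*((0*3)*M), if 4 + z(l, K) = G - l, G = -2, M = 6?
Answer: 0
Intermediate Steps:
z(l, K) = -6 - l (z(l, K) = -4 + (-2 - l) = -6 - l)
(-4*z(-2, 6))*((0*3)*M) = (-4*(-6 - 1*(-2)))*((0*3)*6) = (-4*(-6 + 2))*(0*6) = -4*(-4)*0 = 16*0 = 0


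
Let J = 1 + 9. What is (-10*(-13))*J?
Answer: 1300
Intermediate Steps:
J = 10
(-10*(-13))*J = -10*(-13)*10 = 130*10 = 1300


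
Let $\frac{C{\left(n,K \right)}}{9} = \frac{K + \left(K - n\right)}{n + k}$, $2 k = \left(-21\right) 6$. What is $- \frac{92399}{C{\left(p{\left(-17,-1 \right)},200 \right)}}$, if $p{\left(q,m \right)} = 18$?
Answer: $\frac{461995}{382} \approx 1209.4$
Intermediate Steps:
$k = -63$ ($k = \frac{\left(-21\right) 6}{2} = \frac{1}{2} \left(-126\right) = -63$)
$C{\left(n,K \right)} = \frac{9 \left(- n + 2 K\right)}{-63 + n}$ ($C{\left(n,K \right)} = 9 \frac{K + \left(K - n\right)}{n - 63} = 9 \frac{- n + 2 K}{-63 + n} = \frac{9 \left(- n + 2 K\right)}{-63 + n}$)
$- \frac{92399}{C{\left(p{\left(-17,-1 \right)},200 \right)}} = - \frac{92399}{9 \frac{1}{-63 + 18} \left(\left(-1\right) 18 + 2 \cdot 200\right)} = - \frac{92399}{9 \frac{1}{-45} \left(-18 + 400\right)} = - \frac{92399}{9 \left(- \frac{1}{45}\right) 382} = - \frac{92399}{- \frac{382}{5}} = \left(-92399\right) \left(- \frac{5}{382}\right) = \frac{461995}{382}$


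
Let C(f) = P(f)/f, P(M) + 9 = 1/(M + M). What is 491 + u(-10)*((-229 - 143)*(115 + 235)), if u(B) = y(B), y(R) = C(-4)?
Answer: -1186111/4 ≈ -2.9653e+5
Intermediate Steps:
P(M) = -9 + 1/(2*M) (P(M) = -9 + 1/(M + M) = -9 + 1/(2*M))
C(f) = (-9 + 1/(2*f))/f
y(R) = 73/32 (y(R) = (1/2)*(1 - 18*(-4))/(-4)**2 = (1/2)*(1/16)*(1 + 72) = (1/2)*(1/16)*73 = 73/32)
u(B) = 73/32
491 + u(-10)*((-229 - 143)*(115 + 235)) = 491 + 73*((-229 - 143)*(115 + 235))/32 = 491 + 73*(-372*350)/32 = 491 + (73/32)*(-130200) = 491 - 1188075/4 = -1186111/4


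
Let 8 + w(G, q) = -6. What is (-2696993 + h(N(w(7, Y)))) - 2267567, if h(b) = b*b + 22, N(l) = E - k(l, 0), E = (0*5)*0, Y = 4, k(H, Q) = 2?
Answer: -4964534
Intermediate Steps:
w(G, q) = -14 (w(G, q) = -8 - 6 = -14)
E = 0 (E = 0*0 = 0)
N(l) = -2 (N(l) = 0 - 1*2 = 0 - 2 = -2)
h(b) = 22 + b**2 (h(b) = b**2 + 22 = 22 + b**2)
(-2696993 + h(N(w(7, Y)))) - 2267567 = (-2696993 + (22 + (-2)**2)) - 2267567 = (-2696993 + (22 + 4)) - 2267567 = (-2696993 + 26) - 2267567 = -2696967 - 2267567 = -4964534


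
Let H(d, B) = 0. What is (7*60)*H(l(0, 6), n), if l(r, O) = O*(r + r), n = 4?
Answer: 0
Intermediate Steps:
l(r, O) = 2*O*r (l(r, O) = O*(2*r) = 2*O*r)
(7*60)*H(l(0, 6), n) = (7*60)*0 = 420*0 = 0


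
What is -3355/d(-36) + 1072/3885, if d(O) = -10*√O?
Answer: 1072/3885 - 671*I/12 ≈ 0.27593 - 55.917*I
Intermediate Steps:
-3355/d(-36) + 1072/3885 = -3355*I/60 + 1072/3885 = -671*I/12 + 1072/3885 = 1072/3885 - 671*I/12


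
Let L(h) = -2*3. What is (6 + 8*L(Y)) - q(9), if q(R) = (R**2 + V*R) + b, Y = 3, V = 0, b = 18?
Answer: -141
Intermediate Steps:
q(R) = 18 + R**2 (q(R) = (R**2 + 0*R) + 18 = (R**2 + 0) + 18 = R**2 + 18 = 18 + R**2)
L(h) = -6
(6 + 8*L(Y)) - q(9) = (6 + 8*(-6)) - (18 + 9**2) = (6 - 48) - (18 + 81) = -42 - 1*99 = -42 - 99 = -141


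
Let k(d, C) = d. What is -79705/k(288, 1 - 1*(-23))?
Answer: -79705/288 ≈ -276.75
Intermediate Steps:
-79705/k(288, 1 - 1*(-23)) = -79705/288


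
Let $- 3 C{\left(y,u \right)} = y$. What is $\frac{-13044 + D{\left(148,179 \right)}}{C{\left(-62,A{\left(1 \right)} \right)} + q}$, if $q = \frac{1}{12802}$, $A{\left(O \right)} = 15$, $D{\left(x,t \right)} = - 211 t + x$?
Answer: $- \frac{1945839990}{793727} \approx -2451.5$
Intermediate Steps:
$D{\left(x,t \right)} = x - 211 t$
$q = \frac{1}{12802} \approx 7.8113 \cdot 10^{-5}$
$C{\left(y,u \right)} = - \frac{y}{3}$
$\frac{-13044 + D{\left(148,179 \right)}}{C{\left(-62,A{\left(1 \right)} \right)} + q} = \frac{-13044 + \left(148 - 37769\right)}{\left(- \frac{1}{3}\right) \left(-62\right) + \frac{1}{12802}} = \frac{-13044 + \left(148 - 37769\right)}{\frac{62}{3} + \frac{1}{12802}} = \frac{-13044 - 37621}{\frac{793727}{38406}} = \left(-50665\right) \frac{38406}{793727} = - \frac{1945839990}{793727}$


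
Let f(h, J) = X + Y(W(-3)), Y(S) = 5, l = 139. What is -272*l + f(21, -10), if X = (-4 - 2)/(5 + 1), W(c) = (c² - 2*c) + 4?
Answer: -37804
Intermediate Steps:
W(c) = 4 + c² - 2*c
X = -1 (X = -6/6 = -6*⅙ = -1)
f(h, J) = 4 (f(h, J) = -1 + 5 = 4)
-272*l + f(21, -10) = -272*139 + 4 = -37808 + 4 = -37804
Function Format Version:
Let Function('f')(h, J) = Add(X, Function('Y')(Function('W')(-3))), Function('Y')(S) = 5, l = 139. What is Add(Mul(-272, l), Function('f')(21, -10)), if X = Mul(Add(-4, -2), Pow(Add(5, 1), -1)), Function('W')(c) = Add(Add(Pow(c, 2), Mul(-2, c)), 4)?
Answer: -37804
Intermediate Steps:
Function('W')(c) = Add(4, Pow(c, 2), Mul(-2, c))
X = -1 (X = Mul(-6, Pow(6, -1)) = Mul(-6, Rational(1, 6)) = -1)
Function('f')(h, J) = 4 (Function('f')(h, J) = Add(-1, 5) = 4)
Add(Mul(-272, l), Function('f')(21, -10)) = Add(Mul(-272, 139), 4) = Add(-37808, 4) = -37804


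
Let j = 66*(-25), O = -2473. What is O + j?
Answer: -4123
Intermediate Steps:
j = -1650
O + j = -2473 - 1650 = -4123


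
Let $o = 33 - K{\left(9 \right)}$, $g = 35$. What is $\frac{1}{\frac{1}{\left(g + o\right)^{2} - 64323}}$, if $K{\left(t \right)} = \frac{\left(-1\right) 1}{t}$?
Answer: $- \frac{4834394}{81} \approx -59684.0$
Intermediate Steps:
$K{\left(t \right)} = - \frac{1}{t}$
$o = \frac{298}{9}$ ($o = 33 - - \frac{1}{9} = 33 + \frac{1}{9} = \frac{298}{9} \approx 33.111$)
$\frac{1}{\frac{1}{\left(g + o\right)^{2} - 64323}} = \frac{1}{\frac{1}{\left(35 + \frac{298}{9}\right)^{2} - 64323}} = \frac{1}{\frac{1}{\left(\frac{613}{9}\right)^{2} - 64323}} = \frac{1}{\frac{1}{\frac{375769}{81} - 64323}} = \frac{1}{\frac{1}{- \frac{4834394}{81}}} = \frac{1}{- \frac{81}{4834394}} = - \frac{4834394}{81}$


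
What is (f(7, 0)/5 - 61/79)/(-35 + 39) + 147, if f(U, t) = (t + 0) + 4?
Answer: 232271/1580 ≈ 147.01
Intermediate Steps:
f(U, t) = 4 + t (f(U, t) = t + 4 = 4 + t)
(f(7, 0)/5 - 61/79)/(-35 + 39) + 147 = ((4 + 0)/5 - 61/79)/(-35 + 39) + 147 = (4*(⅕) - 61*1/79)/4 + 147 = (⅘ - 61/79)/4 + 147 = (¼)*(11/395) + 147 = 11/1580 + 147 = 232271/1580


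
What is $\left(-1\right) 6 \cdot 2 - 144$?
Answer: $-156$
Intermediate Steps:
$\left(-1\right) 6 \cdot 2 - 144 = \left(-6\right) 2 - 144 = -12 - 144 = -156$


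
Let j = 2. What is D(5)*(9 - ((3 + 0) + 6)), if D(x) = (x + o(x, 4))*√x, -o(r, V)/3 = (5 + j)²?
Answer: 0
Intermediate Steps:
o(r, V) = -147 (o(r, V) = -3*(5 + 2)² = -3*7² = -3*49 = -147)
D(x) = √x*(-147 + x) (D(x) = (x - 147)*√x = (-147 + x)*√x = √x*(-147 + x))
D(5)*(9 - ((3 + 0) + 6)) = (√5*(-147 + 5))*(9 - ((3 + 0) + 6)) = (√5*(-142))*(9 - (3 + 6)) = (-142*√5)*(9 - 1*9) = (-142*√5)*(9 - 9) = -142*√5*0 = 0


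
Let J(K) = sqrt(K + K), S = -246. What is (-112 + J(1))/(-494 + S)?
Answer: 28/185 - sqrt(2)/740 ≈ 0.14944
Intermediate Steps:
J(K) = sqrt(2)*sqrt(K) (J(K) = sqrt(2*K) = sqrt(2)*sqrt(K))
(-112 + J(1))/(-494 + S) = (-112 + sqrt(2)*sqrt(1))/(-494 - 246) = (-112 + sqrt(2)*1)/(-740) = (-112 + sqrt(2))*(-1/740) = 28/185 - sqrt(2)/740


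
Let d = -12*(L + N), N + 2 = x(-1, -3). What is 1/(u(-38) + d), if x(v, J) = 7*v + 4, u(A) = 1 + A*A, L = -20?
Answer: 1/1745 ≈ 0.00057307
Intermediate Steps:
u(A) = 1 + A²
x(v, J) = 4 + 7*v
N = -5 (N = -2 + (4 + 7*(-1)) = -2 + (4 - 7) = -2 - 3 = -5)
d = 300 (d = -12*(-20 - 5) = -12*(-25) = 300)
1/(u(-38) + d) = 1/((1 + (-38)²) + 300) = 1/((1 + 1444) + 300) = 1/(1445 + 300) = 1/1745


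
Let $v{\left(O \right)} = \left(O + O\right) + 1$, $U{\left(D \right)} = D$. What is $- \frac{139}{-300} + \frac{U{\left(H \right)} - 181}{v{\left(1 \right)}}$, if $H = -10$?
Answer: $- \frac{18961}{300} \approx -63.203$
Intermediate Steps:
$v{\left(O \right)} = 1 + 2 O$ ($v{\left(O \right)} = 2 O + 1 = 1 + 2 O$)
$- \frac{139}{-300} + \frac{U{\left(H \right)} - 181}{v{\left(1 \right)}} = - \frac{139}{-300} + \frac{-10 - 181}{1 + 2 \cdot 1} = \left(-139\right) \left(- \frac{1}{300}\right) + \frac{-10 - 181}{1 + 2} = \frac{139}{300} - \frac{191}{3} = - \frac{18961}{300}$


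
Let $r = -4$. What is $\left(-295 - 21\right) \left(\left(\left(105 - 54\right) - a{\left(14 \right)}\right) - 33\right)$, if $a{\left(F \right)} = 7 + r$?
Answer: $-4740$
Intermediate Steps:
$a{\left(F \right)} = 3$ ($a{\left(F \right)} = 7 - 4 = 3$)
$\left(-295 - 21\right) \left(\left(\left(105 - 54\right) - a{\left(14 \right)}\right) - 33\right) = \left(-295 - 21\right) \left(\left(\left(105 - 54\right) - 3\right) - 33\right) = - 316 \left(\left(51 - 3\right) - 33\right) = - 316 \left(48 - 33\right) = \left(-316\right) 15 = -4740$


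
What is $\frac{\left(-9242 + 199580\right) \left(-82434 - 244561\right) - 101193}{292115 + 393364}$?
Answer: $- \frac{20746558501}{228493} \approx -90797.0$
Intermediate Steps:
$\frac{\left(-9242 + 199580\right) \left(-82434 - 244561\right) - 101193}{292115 + 393364} = \frac{190338 \left(-326995\right) - 101193}{685479} = \left(-62239574310 - 101193\right) \frac{1}{685479} = \left(-62239675503\right) \frac{1}{685479} = - \frac{20746558501}{228493}$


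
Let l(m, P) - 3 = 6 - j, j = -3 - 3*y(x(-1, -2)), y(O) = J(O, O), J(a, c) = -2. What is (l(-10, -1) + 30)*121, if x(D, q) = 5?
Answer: 4356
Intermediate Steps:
y(O) = -2
j = 3 (j = -3 - 3*(-2) = -3 + 6 = 3)
l(m, P) = 6 (l(m, P) = 3 + (6 - 1*3) = 3 + (6 - 3) = 3 + 3 = 6)
(l(-10, -1) + 30)*121 = (6 + 30)*121 = 36*121 = 4356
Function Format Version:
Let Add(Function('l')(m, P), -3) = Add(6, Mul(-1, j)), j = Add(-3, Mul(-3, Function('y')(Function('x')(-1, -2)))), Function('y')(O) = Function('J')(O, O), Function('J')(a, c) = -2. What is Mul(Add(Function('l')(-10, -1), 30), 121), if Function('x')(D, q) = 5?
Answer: 4356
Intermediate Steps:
Function('y')(O) = -2
j = 3 (j = Add(-3, Mul(-3, -2)) = Add(-3, 6) = 3)
Function('l')(m, P) = 6 (Function('l')(m, P) = Add(3, Add(6, Mul(-1, 3))) = Add(3, Add(6, -3)) = Add(3, 3) = 6)
Mul(Add(Function('l')(-10, -1), 30), 121) = Mul(Add(6, 30), 121) = Mul(36, 121) = 4356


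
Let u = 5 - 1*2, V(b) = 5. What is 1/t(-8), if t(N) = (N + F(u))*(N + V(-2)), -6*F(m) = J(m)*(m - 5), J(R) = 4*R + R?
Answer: 1/9 ≈ 0.11111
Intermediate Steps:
u = 3 (u = 5 - 2 = 3)
J(R) = 5*R
F(m) = -5*m*(-5 + m)/6 (F(m) = -5*m*(m - 5)/6 = -5*m*(-5 + m)/6)
t(N) = (5 + N)**2 (t(N) = (N + (5/6)*3*(5 - 1*3))*(N + 5) = (N + (5/6)*3*(5 - 3))*(5 + N) = (N + (5/6)*3*2)*(5 + N) = (N + 5)*(5 + N) = (5 + N)*(5 + N) = (5 + N)**2)
1/t(-8) = 1/(25 + (-8)**2 + 10*(-8)) = 1/(25 + 64 - 80) = 1/9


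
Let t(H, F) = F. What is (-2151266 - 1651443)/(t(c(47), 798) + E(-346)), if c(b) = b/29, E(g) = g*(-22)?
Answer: -3802709/8410 ≈ -452.17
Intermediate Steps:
E(g) = -22*g
c(b) = b/29 (c(b) = b*(1/29) = b/29)
(-2151266 - 1651443)/(t(c(47), 798) + E(-346)) = (-2151266 - 1651443)/(798 - 22*(-346)) = -3802709/(798 + 7612) = -3802709/8410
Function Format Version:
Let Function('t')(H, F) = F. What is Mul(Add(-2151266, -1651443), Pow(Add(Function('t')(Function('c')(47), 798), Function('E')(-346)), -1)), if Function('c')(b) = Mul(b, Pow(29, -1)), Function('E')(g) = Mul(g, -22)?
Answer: Rational(-3802709, 8410) ≈ -452.17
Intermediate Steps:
Function('E')(g) = Mul(-22, g)
Function('c')(b) = Mul(Rational(1, 29), b) (Function('c')(b) = Mul(b, Rational(1, 29)) = Mul(Rational(1, 29), b))
Mul(Add(-2151266, -1651443), Pow(Add(Function('t')(Function('c')(47), 798), Function('E')(-346)), -1)) = Mul(Add(-2151266, -1651443), Pow(Add(798, Mul(-22, -346)), -1)) = Mul(-3802709, Pow(Add(798, 7612), -1)) = Mul(-3802709, Pow(8410, -1)) = Mul(-3802709, Rational(1, 8410)) = Rational(-3802709, 8410)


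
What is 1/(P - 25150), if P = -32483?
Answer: -1/57633 ≈ -1.7351e-5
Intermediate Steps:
1/(P - 25150) = 1/(-32483 - 25150) = 1/(-57633) = -1/57633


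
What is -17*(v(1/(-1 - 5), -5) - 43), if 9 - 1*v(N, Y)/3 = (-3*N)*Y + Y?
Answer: -221/2 ≈ -110.50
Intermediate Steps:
v(N, Y) = 27 - 3*Y + 9*N*Y (v(N, Y) = 27 - 3*((-3*N)*Y + Y) = 27 - 3*(-3*N*Y + Y) = 27 - 3*(Y - 3*N*Y) = 27 + (-3*Y + 9*N*Y) = 27 - 3*Y + 9*N*Y)
-17*(v(1/(-1 - 5), -5) - 43) = -17*((27 - 3*(-5) + 9*(-5)/(-1 - 5)) - 43) = -17*((27 + 15 + 9*(-5)/(-6)) - 43) = -17*((27 + 15 + 9*(-⅙)*(-5)) - 43) = -17*((27 + 15 + 15/2) - 43) = -17*(99/2 - 43) = -17*13/2 = -221/2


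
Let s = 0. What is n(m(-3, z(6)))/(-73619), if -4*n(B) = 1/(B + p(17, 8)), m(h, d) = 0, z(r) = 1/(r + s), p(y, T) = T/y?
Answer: 17/2355808 ≈ 7.2162e-6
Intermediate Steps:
z(r) = 1/r (z(r) = 1/(r + 0) = 1/r)
n(B) = -1/(4*(8/17 + B)) (n(B) = -1/(4*(B + 8/17)) = -1/(4*(8/17 + B)))
n(m(-3, z(6)))/(-73619) = -17/(32 + 68*0)/(-73619) = -17/(32 + 0)*(-1/73619) = -17/32*(-1/73619) = 17/2355808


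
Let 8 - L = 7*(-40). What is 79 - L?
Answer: -209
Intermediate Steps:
L = 288 (L = 8 - 7*(-40) = 8 - 1*(-280) = 8 + 280 = 288)
79 - L = 79 - 1*288 = 79 - 288 = -209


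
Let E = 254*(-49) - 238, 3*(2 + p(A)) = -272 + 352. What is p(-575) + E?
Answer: -37978/3 ≈ -12659.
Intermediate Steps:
p(A) = 74/3 (p(A) = -2 + (-272 + 352)/3 = -2 + (⅓)*80 = -2 + 80/3 = 74/3)
E = -12684 (E = -12446 - 238 = -12684)
p(-575) + E = 74/3 - 12684 = -37978/3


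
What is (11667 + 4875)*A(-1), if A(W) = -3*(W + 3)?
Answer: -99252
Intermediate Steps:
A(W) = -9 - 3*W (A(W) = -3*(3 + W) = -9 - 3*W)
(11667 + 4875)*A(-1) = (11667 + 4875)*(-9 - 3*(-1)) = 16542*(-9 + 3) = 16542*(-6) = -99252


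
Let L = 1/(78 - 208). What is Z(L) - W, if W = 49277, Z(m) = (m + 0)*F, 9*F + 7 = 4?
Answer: -19218029/390 ≈ -49277.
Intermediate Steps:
F = -⅓ (F = -7/9 + (⅑)*4 = -7/9 + 4/9 = -⅓ ≈ -0.33333)
L = -1/130 (L = 1/(-130) = -1/130 ≈ -0.0076923)
Z(m) = -m/3 (Z(m) = (m + 0)*(-⅓) = m*(-⅓) = -m/3)
Z(L) - W = -⅓*(-1/130) - 1*49277 = 1/390 - 49277 = -19218029/390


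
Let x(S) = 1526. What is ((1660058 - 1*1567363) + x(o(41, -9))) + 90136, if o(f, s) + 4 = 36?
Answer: 184357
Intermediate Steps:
o(f, s) = 32 (o(f, s) = -4 + 36 = 32)
((1660058 - 1*1567363) + x(o(41, -9))) + 90136 = ((1660058 - 1*1567363) + 1526) + 90136 = ((1660058 - 1567363) + 1526) + 90136 = (92695 + 1526) + 90136 = 94221 + 90136 = 184357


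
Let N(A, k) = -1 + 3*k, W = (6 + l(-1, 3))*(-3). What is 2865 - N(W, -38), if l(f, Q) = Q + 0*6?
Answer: 2980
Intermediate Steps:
l(f, Q) = Q (l(f, Q) = Q + 0 = Q)
W = -27 (W = (6 + 3)*(-3) = 9*(-3) = -27)
2865 - N(W, -38) = 2865 - (-1 + 3*(-38)) = 2865 - (-1 - 114) = 2865 - 1*(-115) = 2865 + 115 = 2980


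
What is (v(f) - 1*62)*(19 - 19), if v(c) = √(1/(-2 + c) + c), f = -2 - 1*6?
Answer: 0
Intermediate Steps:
f = -8 (f = -2 - 6 = -8)
v(c) = √(c + 1/(-2 + c))
(v(f) - 1*62)*(19 - 19) = (√((1 - 8*(-2 - 8))/(-2 - 8)) - 1*62)*(19 - 19) = (√((1 - 8*(-10))/(-10)) - 62)*0 = (√(-(1 + 80)/10) - 62)*0 = (√(-⅒*81) - 62)*0 = (√(-81/10) - 62)*0 = (9*I*√10/10 - 62)*0 = (-62 + 9*I*√10/10)*0 = 0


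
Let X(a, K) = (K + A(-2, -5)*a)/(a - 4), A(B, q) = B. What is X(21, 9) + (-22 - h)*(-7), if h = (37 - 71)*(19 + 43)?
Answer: -248267/17 ≈ -14604.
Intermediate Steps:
h = -2108 (h = -34*62 = -2108)
X(a, K) = (K - 2*a)/(-4 + a) (X(a, K) = (K - 2*a)/(a - 4) = (K - 2*a)/(-4 + a))
X(21, 9) + (-22 - h)*(-7) = (9 - 2*21)/(-4 + 21) + (-22 - 1*(-2108))*(-7) = (9 - 42)/17 + (-22 + 2108)*(-7) = (1/17)*(-33) + 2086*(-7) = -33/17 - 14602 = -248267/17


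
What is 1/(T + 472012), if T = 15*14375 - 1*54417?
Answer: 1/633220 ≈ 1.5792e-6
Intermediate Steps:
T = 161208 (T = 215625 - 54417 = 161208)
1/(T + 472012) = 1/(161208 + 472012) = 1/633220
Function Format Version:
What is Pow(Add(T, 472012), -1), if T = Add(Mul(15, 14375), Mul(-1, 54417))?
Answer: Rational(1, 633220) ≈ 1.5792e-6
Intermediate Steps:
T = 161208 (T = Add(215625, -54417) = 161208)
Pow(Add(T, 472012), -1) = Pow(Add(161208, 472012), -1) = Pow(633220, -1) = Rational(1, 633220)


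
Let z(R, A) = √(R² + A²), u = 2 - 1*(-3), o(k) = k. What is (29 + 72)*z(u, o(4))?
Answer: 101*√41 ≈ 646.72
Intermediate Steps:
u = 5 (u = 2 + 3 = 5)
z(R, A) = √(A² + R²)
(29 + 72)*z(u, o(4)) = (29 + 72)*√(4² + 5²) = 101*√(16 + 25) = 101*√41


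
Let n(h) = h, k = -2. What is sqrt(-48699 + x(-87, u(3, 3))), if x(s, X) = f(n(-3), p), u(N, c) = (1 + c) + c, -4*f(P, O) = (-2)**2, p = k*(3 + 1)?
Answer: 10*I*sqrt(487) ≈ 220.68*I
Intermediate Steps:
p = -8 (p = -2*(3 + 1) = -2*4 = -8)
f(P, O) = -1 (f(P, O) = -1/4*(-2)**2 = -1/4*4 = -1)
u(N, c) = 1 + 2*c
x(s, X) = -1
sqrt(-48699 + x(-87, u(3, 3))) = sqrt(-48699 - 1) = sqrt(-48700) = 10*I*sqrt(487)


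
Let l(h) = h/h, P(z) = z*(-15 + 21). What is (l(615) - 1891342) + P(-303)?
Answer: -1893159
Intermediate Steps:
P(z) = 6*z (P(z) = z*6 = 6*z)
l(h) = 1
(l(615) - 1891342) + P(-303) = (1 - 1891342) + 6*(-303) = -1891341 - 1818 = -1893159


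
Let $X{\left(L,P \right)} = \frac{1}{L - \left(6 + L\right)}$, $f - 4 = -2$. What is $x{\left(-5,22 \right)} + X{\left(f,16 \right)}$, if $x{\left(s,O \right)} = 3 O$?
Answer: $\frac{395}{6} \approx 65.833$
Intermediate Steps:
$f = 2$ ($f = 4 - 2 = 2$)
$X{\left(L,P \right)} = - \frac{1}{6}$ ($X{\left(L,P \right)} = \frac{1}{-6} = - \frac{1}{6}$)
$x{\left(-5,22 \right)} + X{\left(f,16 \right)} = 3 \cdot 22 - \frac{1}{6} = 66 - \frac{1}{6} = \frac{395}{6}$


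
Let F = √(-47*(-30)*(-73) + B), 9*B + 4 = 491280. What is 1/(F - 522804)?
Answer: -2352618/1229958318419 - 3*I*√435094/2459916636838 ≈ -1.9128e-6 - 8.0444e-10*I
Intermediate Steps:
B = 491276/9 (B = -4/9 + (⅑)*491280 = -4/9 + 163760/3 = 491276/9 ≈ 54586.)
F = I*√435094/3 (F = √(-47*(-30)*(-73) + 491276/9) = √(1410*(-73) + 491276/9) = √(-102930 + 491276/9) = √(-435094/9) = I*√435094/3 ≈ 219.87*I)
1/(F - 522804) = 1/(I*√435094/3 - 522804) = 1/(-522804 + I*√435094/3)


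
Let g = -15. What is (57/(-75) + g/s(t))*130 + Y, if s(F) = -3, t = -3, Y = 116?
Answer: 3336/5 ≈ 667.20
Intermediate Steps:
(57/(-75) + g/s(t))*130 + Y = (57/(-75) - 15/(-3))*130 + 116 = (57*(-1/75) - 15*(-⅓))*130 + 116 = (-19/25 + 5)*130 + 116 = (106/25)*130 + 116 = 2756/5 + 116 = 3336/5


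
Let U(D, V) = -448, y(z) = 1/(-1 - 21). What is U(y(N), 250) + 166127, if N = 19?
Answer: 165679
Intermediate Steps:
y(z) = -1/22 (y(z) = 1/(-22) = -1/22)
U(y(N), 250) + 166127 = -448 + 166127 = 165679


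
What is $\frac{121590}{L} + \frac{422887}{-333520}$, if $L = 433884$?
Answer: $- \frac{1082812169}{1096280240} \approx -0.98771$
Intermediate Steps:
$\frac{121590}{L} + \frac{422887}{-333520} = \frac{121590}{433884} + \frac{422887}{-333520} = 121590 \cdot \frac{1}{433884} + 422887 \left(- \frac{1}{333520}\right) = \frac{20265}{72314} - \frac{422887}{333520} = - \frac{1082812169}{1096280240}$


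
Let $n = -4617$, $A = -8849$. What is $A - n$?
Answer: $-4232$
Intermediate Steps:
$A - n = -8849 - -4617 = -8849 + 4617 = -4232$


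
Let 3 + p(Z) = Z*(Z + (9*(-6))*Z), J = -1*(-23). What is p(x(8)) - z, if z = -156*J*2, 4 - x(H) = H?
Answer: 6325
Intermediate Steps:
J = 23
x(H) = 4 - H
p(Z) = -3 - 53*Z² (p(Z) = -3 + Z*(Z + (9*(-6))*Z) = -3 + Z*(Z - 54*Z) = -3 + Z*(-53*Z) = -3 - 53*Z²)
z = -7176 (z = -156*23*2 = -3588*2 = -7176)
p(x(8)) - z = (-3 - 53*(4 - 1*8)²) - 1*(-7176) = (-3 - 53*(4 - 8)²) + 7176 = (-3 - 53*(-4)²) + 7176 = (-3 - 53*16) + 7176 = (-3 - 848) + 7176 = -851 + 7176 = 6325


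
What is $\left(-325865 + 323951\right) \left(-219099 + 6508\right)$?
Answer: $406899174$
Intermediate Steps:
$\left(-325865 + 323951\right) \left(-219099 + 6508\right) = \left(-1914\right) \left(-212591\right) = 406899174$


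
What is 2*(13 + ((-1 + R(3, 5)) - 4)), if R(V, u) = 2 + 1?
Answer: 22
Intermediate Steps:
R(V, u) = 3
2*(13 + ((-1 + R(3, 5)) - 4)) = 2*(13 + ((-1 + 3) - 4)) = 2*(13 + (2 - 4)) = 2*(13 - 2) = 2*11 = 22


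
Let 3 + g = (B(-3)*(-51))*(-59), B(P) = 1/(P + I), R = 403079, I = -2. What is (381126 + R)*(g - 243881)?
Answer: -191726986789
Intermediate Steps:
B(P) = 1/(-2 + P) (B(P) = 1/(P - 2) = 1/(-2 + P))
g = -3024/5 (g = -3 + (-51/(-2 - 3))*(-59) = -3 + (-51/(-5))*(-59) = -3 - 1/5*(-51)*(-59) = -3 + (51/5)*(-59) = -3 - 3009/5 = -3024/5 ≈ -604.80)
(381126 + R)*(g - 243881) = (381126 + 403079)*(-3024/5 - 243881) = 784205*(-1222429/5) = -191726986789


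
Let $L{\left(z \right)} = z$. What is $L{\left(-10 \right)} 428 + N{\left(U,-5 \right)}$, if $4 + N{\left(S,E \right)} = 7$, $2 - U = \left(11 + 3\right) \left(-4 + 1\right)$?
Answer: $-4277$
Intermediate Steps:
$U = 44$ ($U = 2 - \left(11 + 3\right) \left(-4 + 1\right) = 2 - 14 \left(-3\right) = 2 - -42 = 2 + 42 = 44$)
$N{\left(S,E \right)} = 3$ ($N{\left(S,E \right)} = -4 + 7 = 3$)
$L{\left(-10 \right)} 428 + N{\left(U,-5 \right)} = \left(-10\right) 428 + 3 = -4280 + 3 = -4277$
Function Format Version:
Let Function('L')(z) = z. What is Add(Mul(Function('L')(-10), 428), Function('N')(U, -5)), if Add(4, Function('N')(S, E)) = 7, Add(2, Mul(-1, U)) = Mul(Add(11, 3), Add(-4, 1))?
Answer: -4277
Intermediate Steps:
U = 44 (U = Add(2, Mul(-1, Mul(Add(11, 3), Add(-4, 1)))) = Add(2, Mul(-1, Mul(14, -3))) = Add(2, Mul(-1, -42)) = Add(2, 42) = 44)
Function('N')(S, E) = 3 (Function('N')(S, E) = Add(-4, 7) = 3)
Add(Mul(Function('L')(-10), 428), Function('N')(U, -5)) = Add(Mul(-10, 428), 3) = Add(-4280, 3) = -4277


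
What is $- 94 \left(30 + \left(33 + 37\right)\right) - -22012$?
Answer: $12612$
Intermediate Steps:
$- 94 \left(30 + \left(33 + 37\right)\right) - -22012 = - 94 \left(30 + 70\right) + 22012 = \left(-94\right) 100 + 22012 = -9400 + 22012 = 12612$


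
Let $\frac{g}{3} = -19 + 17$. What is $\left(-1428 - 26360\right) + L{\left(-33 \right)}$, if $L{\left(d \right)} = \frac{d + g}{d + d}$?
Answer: $- \frac{611323}{22} \approx -27787.0$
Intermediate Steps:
$g = -6$ ($g = 3 \left(-19 + 17\right) = 3 \left(-2\right) = -6$)
$L{\left(d \right)} = \frac{-6 + d}{2 d}$ ($L{\left(d \right)} = \frac{d - 6}{d + d} = \frac{-6 + d}{2 d}$)
$\left(-1428 - 26360\right) + L{\left(-33 \right)} = \left(-1428 - 26360\right) + \frac{-6 - 33}{2 \left(-33\right)} = -27788 + \frac{1}{2} \left(- \frac{1}{33}\right) \left(-39\right) = -27788 + \frac{13}{22} = - \frac{611323}{22}$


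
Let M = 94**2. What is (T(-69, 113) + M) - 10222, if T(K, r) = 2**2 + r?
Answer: -1269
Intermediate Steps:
T(K, r) = 4 + r
M = 8836
(T(-69, 113) + M) - 10222 = ((4 + 113) + 8836) - 10222 = (117 + 8836) - 10222 = 8953 - 10222 = -1269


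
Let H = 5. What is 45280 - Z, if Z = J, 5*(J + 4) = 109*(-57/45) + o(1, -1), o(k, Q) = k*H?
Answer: 3398296/75 ≈ 45311.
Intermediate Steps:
o(k, Q) = 5*k (o(k, Q) = k*5 = 5*k)
J = -2296/75 (J = -4 + (109*(-57/45) + 5*1)/5 = -4 + (109*(-57*1/45) + 5)/5 = -4 + (109*(-19/15) + 5)/5 = -4 + (-2071/15 + 5)/5 = -4 + (1/5)*(-1996/15) = -4 - 1996/75 = -2296/75 ≈ -30.613)
Z = -2296/75 ≈ -30.613
45280 - Z = 45280 - 1*(-2296/75) = 45280 + 2296/75 = 3398296/75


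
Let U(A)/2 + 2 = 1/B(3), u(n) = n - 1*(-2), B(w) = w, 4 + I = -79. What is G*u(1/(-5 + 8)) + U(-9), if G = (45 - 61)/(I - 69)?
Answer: -176/57 ≈ -3.0877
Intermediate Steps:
I = -83 (I = -4 - 79 = -83)
u(n) = 2 + n (u(n) = n + 2 = 2 + n)
G = 2/19 (G = (45 - 61)/(-83 - 69) = -16/(-152) = -16*(-1/152) = 2/19 ≈ 0.10526)
U(A) = -10/3 (U(A) = -4 + 2/3 = -4 + 2*(⅓) = -4 + ⅔ = -10/3)
G*u(1/(-5 + 8)) + U(-9) = 2*(2 + 1/(-5 + 8))/19 - 10/3 = 2*(2 + 1/3)/19 - 10/3 = 2*(2 + ⅓)/19 - 10/3 = (2/19)*(7/3) - 10/3 = 14/57 - 10/3 = -176/57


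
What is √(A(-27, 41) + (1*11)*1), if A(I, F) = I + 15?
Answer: I ≈ 1.0*I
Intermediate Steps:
A(I, F) = 15 + I
√(A(-27, 41) + (1*11)*1) = √((15 - 27) + (1*11)*1) = √(-12 + 11*1) = √(-12 + 11) = √(-1) = I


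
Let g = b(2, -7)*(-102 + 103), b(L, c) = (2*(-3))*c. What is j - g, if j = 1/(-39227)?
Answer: -1647535/39227 ≈ -42.000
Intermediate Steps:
b(L, c) = -6*c
g = 42 (g = (-6*(-7))*(-102 + 103) = 42*1 = 42)
j = -1/39227 ≈ -2.5493e-5
j - g = -1/39227 - 1*42 = -1/39227 - 42 = -1647535/39227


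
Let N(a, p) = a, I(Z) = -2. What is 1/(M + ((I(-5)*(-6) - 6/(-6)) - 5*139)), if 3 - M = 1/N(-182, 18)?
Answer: -182/123577 ≈ -0.0014728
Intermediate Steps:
M = 547/182 (M = 3 - 1/(-182) = 3 - 1*(-1/182) = 3 + 1/182 = 547/182 ≈ 3.0055)
1/(M + ((I(-5)*(-6) - 6/(-6)) - 5*139)) = 1/(547/182 + ((-2*(-6) - 6/(-6)) - 5*139)) = 1/(547/182 + ((12 - 6*(-⅙)) - 695)) = 1/(547/182 + ((12 + 1) - 695)) = 1/(547/182 + (13 - 695)) = 1/(547/182 - 682) = 1/(-123577/182) = -182/123577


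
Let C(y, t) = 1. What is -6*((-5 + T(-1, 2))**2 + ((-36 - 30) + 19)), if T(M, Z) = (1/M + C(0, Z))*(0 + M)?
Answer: 132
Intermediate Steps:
T(M, Z) = M*(1 + 1/M) (T(M, Z) = (1/M + 1)*(0 + M) = (1 + 1/M)*M = M*(1 + 1/M))
-6*((-5 + T(-1, 2))**2 + ((-36 - 30) + 19)) = -6*((-5 + (1 - 1))**2 + ((-36 - 30) + 19)) = -6*((-5 + 0)**2 + (-66 + 19)) = -6*((-5)**2 - 47) = -6*(25 - 47) = -6*(-22) = 132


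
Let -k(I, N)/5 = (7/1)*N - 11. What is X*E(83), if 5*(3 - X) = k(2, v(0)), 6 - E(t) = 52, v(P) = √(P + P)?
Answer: 368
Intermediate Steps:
v(P) = √2*√P (v(P) = √(2*P) = √2*√P)
k(I, N) = 55 - 35*N (k(I, N) = -5*((7/1)*N - 11) = -5*((7*1)*N - 11) = -5*(7*N - 11) = -5*(-11 + 7*N) = 55 - 35*N)
E(t) = -46 (E(t) = 6 - 1*52 = 6 - 52 = -46)
X = -8 (X = 3 - (55 - 35*√2*√0)/5 = 3 - (55 - 35*√2*0)/5 = 3 - (55 - 35*0)/5 = 3 - (55 + 0)/5 = 3 - ⅕*55 = 3 - 11 = -8)
X*E(83) = -8*(-46) = 368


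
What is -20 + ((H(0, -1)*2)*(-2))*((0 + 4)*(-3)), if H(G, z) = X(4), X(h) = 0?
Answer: -20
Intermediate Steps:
H(G, z) = 0
-20 + ((H(0, -1)*2)*(-2))*((0 + 4)*(-3)) = -20 + ((0*2)*(-2))*((0 + 4)*(-3)) = -20 + (0*(-2))*(4*(-3)) = -20 + 0*(-12) = -20 + 0 = -20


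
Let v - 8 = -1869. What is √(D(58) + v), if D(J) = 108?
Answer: I*√1753 ≈ 41.869*I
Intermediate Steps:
v = -1861 (v = 8 - 1869 = -1861)
√(D(58) + v) = √(108 - 1861) = √(-1753) = I*√1753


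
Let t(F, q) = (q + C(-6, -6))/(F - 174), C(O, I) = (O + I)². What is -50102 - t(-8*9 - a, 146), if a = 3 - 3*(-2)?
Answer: -2555144/51 ≈ -50101.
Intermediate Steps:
a = 9 (a = 3 + 6 = 9)
C(O, I) = (I + O)²
t(F, q) = (144 + q)/(-174 + F) (t(F, q) = (q + (-6 - 6)²)/(F - 174) = (q + (-12)²)/(-174 + F) = (q + 144)/(-174 + F) = (144 + q)/(-174 + F))
-50102 - t(-8*9 - a, 146) = -50102 - (144 + 146)/(-174 + (-8*9 - 1*9)) = -50102 - 290/(-174 + (-72 - 9)) = -50102 - 290/(-174 - 81) = -50102 - 290/(-255) = -50102 - (-1)*290/255 = -50102 - 1*(-58/51) = -50102 + 58/51 = -2555144/51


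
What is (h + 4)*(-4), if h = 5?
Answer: -36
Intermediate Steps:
(h + 4)*(-4) = (5 + 4)*(-4) = 9*(-4) = -36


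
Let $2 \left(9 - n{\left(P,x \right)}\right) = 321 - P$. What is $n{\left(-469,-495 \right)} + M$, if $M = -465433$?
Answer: $-465819$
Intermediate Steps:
$n{\left(P,x \right)} = - \frac{303}{2} + \frac{P}{2}$ ($n{\left(P,x \right)} = 9 - \frac{321 - P}{2} = 9 + \left(- \frac{321}{2} + \frac{P}{2}\right) = - \frac{303}{2} + \frac{P}{2}$)
$n{\left(-469,-495 \right)} + M = \left(- \frac{303}{2} + \frac{1}{2} \left(-469\right)\right) - 465433 = \left(- \frac{303}{2} - \frac{469}{2}\right) - 465433 = -386 - 465433 = -465819$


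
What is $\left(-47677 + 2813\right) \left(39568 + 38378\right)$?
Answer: $-3496969344$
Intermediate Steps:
$\left(-47677 + 2813\right) \left(39568 + 38378\right) = \left(-44864\right) 77946 = -3496969344$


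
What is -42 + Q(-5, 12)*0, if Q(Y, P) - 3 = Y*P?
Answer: -42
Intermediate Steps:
Q(Y, P) = 3 + P*Y (Q(Y, P) = 3 + Y*P = 3 + P*Y)
-42 + Q(-5, 12)*0 = -42 + (3 + 12*(-5))*0 = -42 + (3 - 60)*0 = -42 - 57*0 = -42 + 0 = -42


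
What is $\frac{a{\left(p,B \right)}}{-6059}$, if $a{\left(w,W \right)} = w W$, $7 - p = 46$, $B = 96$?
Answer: $\frac{3744}{6059} \approx 0.61792$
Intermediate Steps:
$p = -39$ ($p = 7 - 46 = -39$)
$a{\left(w,W \right)} = W w$
$\frac{a{\left(p,B \right)}}{-6059} = \frac{96 \left(-39\right)}{-6059} = \left(-3744\right) \left(- \frac{1}{6059}\right) = \frac{3744}{6059}$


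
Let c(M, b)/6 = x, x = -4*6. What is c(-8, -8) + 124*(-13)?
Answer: -1756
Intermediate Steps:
x = -24
c(M, b) = -144 (c(M, b) = 6*(-24) = -144)
c(-8, -8) + 124*(-13) = -144 + 124*(-13) = -144 - 1612 = -1756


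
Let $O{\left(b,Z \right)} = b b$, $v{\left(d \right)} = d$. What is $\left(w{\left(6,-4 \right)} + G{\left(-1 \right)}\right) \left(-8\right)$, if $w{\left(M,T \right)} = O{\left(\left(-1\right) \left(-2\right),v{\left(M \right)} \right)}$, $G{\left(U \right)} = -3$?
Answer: $-8$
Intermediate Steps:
$O{\left(b,Z \right)} = b^{2}$
$w{\left(M,T \right)} = 4$ ($w{\left(M,T \right)} = \left(\left(-1\right) \left(-2\right)\right)^{2} = 2^{2} = 4$)
$\left(w{\left(6,-4 \right)} + G{\left(-1 \right)}\right) \left(-8\right) = \left(4 - 3\right) \left(-8\right) = 1 \left(-8\right) = -8$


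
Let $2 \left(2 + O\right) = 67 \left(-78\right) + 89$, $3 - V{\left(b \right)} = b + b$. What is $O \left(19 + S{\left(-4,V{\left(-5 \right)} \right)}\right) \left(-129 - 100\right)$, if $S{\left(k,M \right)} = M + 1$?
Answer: $\frac{38850537}{2} \approx 1.9425 \cdot 10^{7}$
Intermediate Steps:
$V{\left(b \right)} = 3 - 2 b$ ($V{\left(b \right)} = 3 - \left(b + b\right) = 3 - 2 b$)
$S{\left(k,M \right)} = 1 + M$
$O = - \frac{5141}{2}$ ($O = -2 + \frac{67 \left(-78\right) + 89}{2} = -2 + \frac{-5226 + 89}{2} = -2 + \frac{1}{2} \left(-5137\right) = -2 - \frac{5137}{2} = - \frac{5141}{2} \approx -2570.5$)
$O \left(19 + S{\left(-4,V{\left(-5 \right)} \right)}\right) \left(-129 - 100\right) = - \frac{5141 \left(19 + \left(1 + \left(3 - -10\right)\right)\right) \left(-129 - 100\right)}{2} = - \frac{5141 \left(19 + \left(1 + \left(3 + 10\right)\right)\right) \left(-229\right)}{2} = - \frac{5141 \left(19 + \left(1 + 13\right)\right) \left(-229\right)}{2} = - \frac{5141 \left(19 + 14\right) \left(-229\right)}{2} = - \frac{5141 \cdot 33 \left(-229\right)}{2} = \left(- \frac{5141}{2}\right) \left(-7557\right) = \frac{38850537}{2}$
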